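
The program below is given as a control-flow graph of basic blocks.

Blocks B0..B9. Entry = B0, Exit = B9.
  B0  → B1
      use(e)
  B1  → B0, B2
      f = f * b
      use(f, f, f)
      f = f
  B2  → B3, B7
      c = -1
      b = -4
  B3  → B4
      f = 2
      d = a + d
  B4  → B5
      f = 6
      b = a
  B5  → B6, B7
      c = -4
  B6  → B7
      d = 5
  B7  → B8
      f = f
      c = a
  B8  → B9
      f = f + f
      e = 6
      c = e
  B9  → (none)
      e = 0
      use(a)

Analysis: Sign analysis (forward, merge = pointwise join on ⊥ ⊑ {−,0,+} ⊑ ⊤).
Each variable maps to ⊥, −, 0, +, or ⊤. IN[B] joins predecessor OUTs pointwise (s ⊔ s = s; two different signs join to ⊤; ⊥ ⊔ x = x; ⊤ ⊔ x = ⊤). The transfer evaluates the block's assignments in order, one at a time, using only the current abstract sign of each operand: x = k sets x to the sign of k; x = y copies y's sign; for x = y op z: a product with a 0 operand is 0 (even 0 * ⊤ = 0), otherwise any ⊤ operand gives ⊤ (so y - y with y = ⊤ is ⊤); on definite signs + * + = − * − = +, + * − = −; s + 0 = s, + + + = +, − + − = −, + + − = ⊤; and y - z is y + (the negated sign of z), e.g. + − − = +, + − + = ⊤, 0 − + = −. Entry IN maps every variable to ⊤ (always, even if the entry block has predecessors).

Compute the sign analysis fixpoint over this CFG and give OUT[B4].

Answer: {a: ⊤, b: ⊤, c: -, d: ⊤, e: ⊤, f: +}

Derivation:
Converged values:
  B0:   IN=(all ⊤)   OUT=(all ⊤)
  B1:   IN=(all ⊤)   OUT=(all ⊤)
  B2:   IN=(all ⊤)   OUT={b:-, c:-; rest ⊤}
  B3:   IN={b:-, c:-; rest ⊤}   OUT={b:-, c:-, f:+; rest ⊤}
  B4:   IN={b:-, c:-, f:+; rest ⊤}   OUT={c:-, f:+; rest ⊤}
  B5:   IN={c:-, f:+; rest ⊤}   OUT={c:-, f:+; rest ⊤}
  B6:   IN={c:-, f:+; rest ⊤}   OUT={c:-, d:+, f:+; rest ⊤}
  B7:   IN={c:-; rest ⊤}   OUT=(all ⊤)
  B8:   IN=(all ⊤)   OUT={c:+, e:+; rest ⊤}
  B9:   IN={c:+, e:+; rest ⊤}   OUT={c:+, e:0; rest ⊤}

Merge at B4: IN[B4] = OUT[B3] = {a: ⊤, b: -, c: -, d: ⊤, e: ⊤, f: +}
Applying B4's transfer function to that IN value gives OUT[B4] (row B4 above).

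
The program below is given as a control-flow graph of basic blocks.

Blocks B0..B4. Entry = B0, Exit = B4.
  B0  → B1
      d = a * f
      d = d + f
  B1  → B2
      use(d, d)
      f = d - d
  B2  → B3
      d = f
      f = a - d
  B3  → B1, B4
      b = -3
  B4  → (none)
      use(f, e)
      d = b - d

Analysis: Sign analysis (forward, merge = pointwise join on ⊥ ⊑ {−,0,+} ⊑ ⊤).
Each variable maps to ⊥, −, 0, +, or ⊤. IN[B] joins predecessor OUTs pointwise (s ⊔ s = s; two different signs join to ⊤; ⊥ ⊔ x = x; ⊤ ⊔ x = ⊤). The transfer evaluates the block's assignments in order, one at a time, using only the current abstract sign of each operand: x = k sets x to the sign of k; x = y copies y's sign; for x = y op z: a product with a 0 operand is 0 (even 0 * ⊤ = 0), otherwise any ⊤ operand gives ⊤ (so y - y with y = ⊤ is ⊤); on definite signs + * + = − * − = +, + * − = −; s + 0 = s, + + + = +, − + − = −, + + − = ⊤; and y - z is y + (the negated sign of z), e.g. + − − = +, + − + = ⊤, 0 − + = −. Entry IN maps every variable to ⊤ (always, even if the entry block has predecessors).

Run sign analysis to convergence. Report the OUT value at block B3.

Converged values:
  B0: | IN=(all ⊤) | OUT=(all ⊤)
  B1: | IN=(all ⊤) | OUT=(all ⊤)
  B2: | IN=(all ⊤) | OUT=(all ⊤)
  B3: | IN=(all ⊤) | OUT={b:-; rest ⊤}
  B4: | IN={b:-; rest ⊤} | OUT={b:-; rest ⊤}

Merge at B3: IN[B3] = OUT[B2] = {a: ⊤, b: ⊤, c: ⊤, d: ⊤, e: ⊤, f: ⊤}
Applying B3's transfer function to that IN value gives OUT[B3] (row B3 above).

Answer: {a: ⊤, b: -, c: ⊤, d: ⊤, e: ⊤, f: ⊤}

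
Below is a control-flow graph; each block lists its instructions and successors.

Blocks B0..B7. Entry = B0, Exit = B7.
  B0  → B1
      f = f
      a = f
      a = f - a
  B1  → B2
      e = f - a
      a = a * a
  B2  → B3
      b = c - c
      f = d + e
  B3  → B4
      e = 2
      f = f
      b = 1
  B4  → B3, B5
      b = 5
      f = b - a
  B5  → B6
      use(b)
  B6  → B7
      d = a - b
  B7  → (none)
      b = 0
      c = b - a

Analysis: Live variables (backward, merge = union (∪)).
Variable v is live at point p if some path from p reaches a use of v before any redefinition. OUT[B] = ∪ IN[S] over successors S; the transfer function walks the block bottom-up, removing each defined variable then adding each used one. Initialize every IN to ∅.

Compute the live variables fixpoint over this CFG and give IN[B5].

Answer: {a, b}

Trace:
Per-block solution:
  B0:   IN={c, d, f}   OUT={a, c, d, f}
  B1:   IN={a, c, d, f}   OUT={a, c, d, e}
  B2:   IN={a, c, d, e}   OUT={a, f}
  B3:   IN={a, f}   OUT={a}
  B4:   IN={a}   OUT={a, b, f}
  B5:   IN={a, b}   OUT={a, b}
  B6:   IN={a, b}   OUT={a}
  B7:   IN={a}   OUT={}

Merge at B5: OUT[B5] = IN[B6] = {a, b}
Applying B5's transfer function to that OUT value gives IN[B5] (row B5 above).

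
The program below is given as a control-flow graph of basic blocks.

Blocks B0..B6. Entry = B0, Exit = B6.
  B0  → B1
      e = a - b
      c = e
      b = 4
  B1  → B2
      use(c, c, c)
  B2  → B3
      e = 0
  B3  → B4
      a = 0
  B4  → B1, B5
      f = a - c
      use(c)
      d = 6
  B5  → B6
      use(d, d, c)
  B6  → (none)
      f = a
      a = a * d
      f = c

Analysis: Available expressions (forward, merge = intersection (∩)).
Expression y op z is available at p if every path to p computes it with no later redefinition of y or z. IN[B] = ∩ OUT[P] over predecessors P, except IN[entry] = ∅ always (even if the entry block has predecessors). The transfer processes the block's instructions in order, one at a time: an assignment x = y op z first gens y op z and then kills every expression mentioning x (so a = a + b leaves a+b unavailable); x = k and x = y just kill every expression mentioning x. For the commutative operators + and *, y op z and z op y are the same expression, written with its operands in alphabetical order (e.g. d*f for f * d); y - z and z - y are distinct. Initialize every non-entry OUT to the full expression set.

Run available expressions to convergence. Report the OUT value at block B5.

Per-block solution:
  B0:   IN={}   OUT={}
  B1:   IN={}   OUT={}
  B2:   IN={}   OUT={}
  B3:   IN={}   OUT={}
  B4:   IN={}   OUT={a-c}
  B5:   IN={a-c}   OUT={a-c}
  B6:   IN={a-c}   OUT={}

Merge at B5: IN[B5] = OUT[B4] = {a-c}
Applying B5's transfer function to that IN value gives OUT[B5] (row B5 above).

Answer: {a-c}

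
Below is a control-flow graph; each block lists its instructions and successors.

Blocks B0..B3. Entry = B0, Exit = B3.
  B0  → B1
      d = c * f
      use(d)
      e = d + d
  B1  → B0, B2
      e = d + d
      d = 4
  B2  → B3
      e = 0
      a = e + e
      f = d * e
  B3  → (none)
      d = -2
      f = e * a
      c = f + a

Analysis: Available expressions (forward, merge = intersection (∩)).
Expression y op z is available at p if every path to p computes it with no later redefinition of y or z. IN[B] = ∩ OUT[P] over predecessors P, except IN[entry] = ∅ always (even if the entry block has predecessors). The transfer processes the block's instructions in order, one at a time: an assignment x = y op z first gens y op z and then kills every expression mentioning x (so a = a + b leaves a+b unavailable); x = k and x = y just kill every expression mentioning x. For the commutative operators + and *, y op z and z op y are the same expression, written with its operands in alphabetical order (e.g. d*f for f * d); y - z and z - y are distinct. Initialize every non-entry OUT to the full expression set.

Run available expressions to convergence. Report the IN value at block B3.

Answer: {d*e, e+e}

Trace:
Fixpoint table:
  B0: | IN={} | OUT={c*f, d+d}
  B1: | IN={c*f, d+d} | OUT={c*f}
  B2: | IN={c*f} | OUT={d*e, e+e}
  B3: | IN={d*e, e+e} | OUT={a*e, a+f, e+e}

Merge at B3: IN[B3] = OUT[B2] = {d*e, e+e}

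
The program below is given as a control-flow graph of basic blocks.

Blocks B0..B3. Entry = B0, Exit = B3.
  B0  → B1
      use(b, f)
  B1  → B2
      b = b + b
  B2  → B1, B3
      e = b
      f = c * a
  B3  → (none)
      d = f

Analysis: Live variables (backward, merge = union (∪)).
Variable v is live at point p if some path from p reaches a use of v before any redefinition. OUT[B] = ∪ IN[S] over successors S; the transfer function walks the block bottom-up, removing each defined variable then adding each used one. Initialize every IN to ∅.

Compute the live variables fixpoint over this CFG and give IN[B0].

Answer: {a, b, c, f}

Derivation:
Fixpoint table:
  B0:  IN={a, b, c, f}  OUT={a, b, c}
  B1:  IN={a, b, c}  OUT={a, b, c}
  B2:  IN={a, b, c}  OUT={a, b, c, f}
  B3:  IN={f}  OUT={}

Merge at B0: OUT[B0] = IN[B1] = {a, b, c}
Applying B0's transfer function to that OUT value gives IN[B0] (row B0 above).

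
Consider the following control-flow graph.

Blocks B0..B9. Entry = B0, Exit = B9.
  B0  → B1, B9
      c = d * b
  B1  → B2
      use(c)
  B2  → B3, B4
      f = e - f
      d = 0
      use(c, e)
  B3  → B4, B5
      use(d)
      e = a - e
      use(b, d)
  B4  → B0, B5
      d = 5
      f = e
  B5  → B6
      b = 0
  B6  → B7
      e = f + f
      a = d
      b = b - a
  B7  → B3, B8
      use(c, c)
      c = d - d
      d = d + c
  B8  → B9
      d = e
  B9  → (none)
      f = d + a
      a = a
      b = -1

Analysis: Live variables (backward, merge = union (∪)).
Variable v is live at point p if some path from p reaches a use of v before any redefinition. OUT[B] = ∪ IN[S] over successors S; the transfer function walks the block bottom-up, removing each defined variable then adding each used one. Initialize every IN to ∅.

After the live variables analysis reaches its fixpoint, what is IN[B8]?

Answer: {a, e}

Derivation:
Fixpoint table:
  B0:  IN={a, b, d, e, f}  OUT={a, b, c, d, e, f}
  B1:  IN={a, b, c, e, f}  OUT={a, b, c, e, f}
  B2:  IN={a, b, c, e, f}  OUT={a, b, c, d, e, f}
  B3:  IN={a, b, c, d, e, f}  OUT={a, b, c, d, e, f}
  B4:  IN={a, b, c, e}  OUT={a, b, c, d, e, f}
  B5:  IN={c, d, f}  OUT={b, c, d, f}
  B6:  IN={b, c, d, f}  OUT={a, b, c, d, e, f}
  B7:  IN={a, b, c, d, e, f}  OUT={a, b, c, d, e, f}
  B8:  IN={a, e}  OUT={a, d}
  B9:  IN={a, d}  OUT={}

Merge at B8: OUT[B8] = IN[B9] = {a, d}
Applying B8's transfer function to that OUT value gives IN[B8] (row B8 above).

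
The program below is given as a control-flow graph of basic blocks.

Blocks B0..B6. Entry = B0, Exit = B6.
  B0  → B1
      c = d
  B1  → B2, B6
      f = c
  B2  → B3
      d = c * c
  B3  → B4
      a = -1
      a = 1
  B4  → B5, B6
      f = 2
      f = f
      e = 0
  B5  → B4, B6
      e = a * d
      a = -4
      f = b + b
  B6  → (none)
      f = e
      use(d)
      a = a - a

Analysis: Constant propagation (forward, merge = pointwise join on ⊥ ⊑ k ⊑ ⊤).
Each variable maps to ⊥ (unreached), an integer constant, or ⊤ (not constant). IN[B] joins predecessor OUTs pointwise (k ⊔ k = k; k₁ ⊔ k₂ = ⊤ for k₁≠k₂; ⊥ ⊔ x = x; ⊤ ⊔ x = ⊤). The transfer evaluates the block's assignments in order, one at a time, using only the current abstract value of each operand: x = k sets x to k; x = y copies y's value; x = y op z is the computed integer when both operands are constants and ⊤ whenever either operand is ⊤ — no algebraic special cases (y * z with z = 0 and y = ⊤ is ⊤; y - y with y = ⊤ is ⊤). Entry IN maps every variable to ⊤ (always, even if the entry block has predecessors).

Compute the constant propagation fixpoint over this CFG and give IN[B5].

Answer: {a: ⊤, b: ⊤, c: ⊤, d: ⊤, e: 0, f: 2}

Derivation:
Fixpoint table:
  B0: | IN=(all ⊤) | OUT=(all ⊤)
  B1: | IN=(all ⊤) | OUT=(all ⊤)
  B2: | IN=(all ⊤) | OUT=(all ⊤)
  B3: | IN=(all ⊤) | OUT={a:1; rest ⊤}
  B4: | IN=(all ⊤) | OUT={e:0, f:2; rest ⊤}
  B5: | IN={e:0, f:2; rest ⊤} | OUT={a:-4; rest ⊤}
  B6: | IN=(all ⊤) | OUT=(all ⊤)

Merge at B5: IN[B5] = OUT[B4] = {a: ⊤, b: ⊤, c: ⊤, d: ⊤, e: 0, f: 2}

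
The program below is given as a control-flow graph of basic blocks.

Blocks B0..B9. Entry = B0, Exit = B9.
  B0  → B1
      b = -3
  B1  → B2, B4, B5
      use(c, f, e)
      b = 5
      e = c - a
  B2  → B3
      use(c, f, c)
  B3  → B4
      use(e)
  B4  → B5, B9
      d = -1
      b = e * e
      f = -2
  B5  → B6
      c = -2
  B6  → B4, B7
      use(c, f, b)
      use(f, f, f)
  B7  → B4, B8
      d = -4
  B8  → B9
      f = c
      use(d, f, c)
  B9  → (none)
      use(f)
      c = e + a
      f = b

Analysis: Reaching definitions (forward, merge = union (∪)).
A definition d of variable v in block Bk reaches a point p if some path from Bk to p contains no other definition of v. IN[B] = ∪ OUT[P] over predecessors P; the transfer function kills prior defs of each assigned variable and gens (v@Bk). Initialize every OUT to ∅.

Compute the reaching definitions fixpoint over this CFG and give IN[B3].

Converged values:
  B0:   IN={}   OUT={b@B0}
  B1:   IN={b@B0}   OUT={b@B1, e@B1}
  B2:   IN={b@B1, e@B1}   OUT={b@B1, e@B1}
  B3:   IN={b@B1, e@B1}   OUT={b@B1, e@B1}
  B4:   IN={b@B1, b@B4, c@B5, d@B4, d@B7, e@B1, f@B4}   OUT={b@B4, c@B5, d@B4, e@B1, f@B4}
  B5:   IN={b@B1, b@B4, c@B5, d@B4, e@B1, f@B4}   OUT={b@B1, b@B4, c@B5, d@B4, e@B1, f@B4}
  B6:   IN={b@B1, b@B4, c@B5, d@B4, e@B1, f@B4}   OUT={b@B1, b@B4, c@B5, d@B4, e@B1, f@B4}
  B7:   IN={b@B1, b@B4, c@B5, d@B4, e@B1, f@B4}   OUT={b@B1, b@B4, c@B5, d@B7, e@B1, f@B4}
  B8:   IN={b@B1, b@B4, c@B5, d@B7, e@B1, f@B4}   OUT={b@B1, b@B4, c@B5, d@B7, e@B1, f@B8}
  B9:   IN={b@B1, b@B4, c@B5, d@B4, d@B7, e@B1, f@B4, f@B8}   OUT={b@B1, b@B4, c@B9, d@B4, d@B7, e@B1, f@B9}

Merge at B3: IN[B3] = OUT[B2] = {b@B1, e@B1}

Answer: {b@B1, e@B1}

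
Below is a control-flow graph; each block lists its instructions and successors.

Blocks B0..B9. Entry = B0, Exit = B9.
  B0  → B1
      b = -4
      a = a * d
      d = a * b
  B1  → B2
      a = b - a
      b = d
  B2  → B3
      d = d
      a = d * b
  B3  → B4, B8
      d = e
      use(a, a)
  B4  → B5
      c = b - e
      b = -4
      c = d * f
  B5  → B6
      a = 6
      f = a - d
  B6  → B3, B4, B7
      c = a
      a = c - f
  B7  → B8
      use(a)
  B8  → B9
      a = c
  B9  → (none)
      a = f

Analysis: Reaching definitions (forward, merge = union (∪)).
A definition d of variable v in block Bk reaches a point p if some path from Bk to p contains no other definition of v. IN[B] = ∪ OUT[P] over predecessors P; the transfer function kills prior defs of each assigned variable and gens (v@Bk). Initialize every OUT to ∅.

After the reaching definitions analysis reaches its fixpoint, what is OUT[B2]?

Fixpoint table:
  B0: | IN={} | OUT={a@B0, b@B0, d@B0}
  B1: | IN={a@B0, b@B0, d@B0} | OUT={a@B1, b@B1, d@B0}
  B2: | IN={a@B1, b@B1, d@B0} | OUT={a@B2, b@B1, d@B2}
  B3: | IN={a@B2, a@B6, b@B1, b@B4, c@B6, d@B2, d@B3, f@B5} | OUT={a@B2, a@B6, b@B1, b@B4, c@B6, d@B3, f@B5}
  B4: | IN={a@B2, a@B6, b@B1, b@B4, c@B6, d@B3, f@B5} | OUT={a@B2, a@B6, b@B4, c@B4, d@B3, f@B5}
  B5: | IN={a@B2, a@B6, b@B4, c@B4, d@B3, f@B5} | OUT={a@B5, b@B4, c@B4, d@B3, f@B5}
  B6: | IN={a@B5, b@B4, c@B4, d@B3, f@B5} | OUT={a@B6, b@B4, c@B6, d@B3, f@B5}
  B7: | IN={a@B6, b@B4, c@B6, d@B3, f@B5} | OUT={a@B6, b@B4, c@B6, d@B3, f@B5}
  B8: | IN={a@B2, a@B6, b@B1, b@B4, c@B6, d@B3, f@B5} | OUT={a@B8, b@B1, b@B4, c@B6, d@B3, f@B5}
  B9: | IN={a@B8, b@B1, b@B4, c@B6, d@B3, f@B5} | OUT={a@B9, b@B1, b@B4, c@B6, d@B3, f@B5}

Merge at B2: IN[B2] = OUT[B1] = {a@B1, b@B1, d@B0}
Applying B2's transfer function to that IN value gives OUT[B2] (row B2 above).

Answer: {a@B2, b@B1, d@B2}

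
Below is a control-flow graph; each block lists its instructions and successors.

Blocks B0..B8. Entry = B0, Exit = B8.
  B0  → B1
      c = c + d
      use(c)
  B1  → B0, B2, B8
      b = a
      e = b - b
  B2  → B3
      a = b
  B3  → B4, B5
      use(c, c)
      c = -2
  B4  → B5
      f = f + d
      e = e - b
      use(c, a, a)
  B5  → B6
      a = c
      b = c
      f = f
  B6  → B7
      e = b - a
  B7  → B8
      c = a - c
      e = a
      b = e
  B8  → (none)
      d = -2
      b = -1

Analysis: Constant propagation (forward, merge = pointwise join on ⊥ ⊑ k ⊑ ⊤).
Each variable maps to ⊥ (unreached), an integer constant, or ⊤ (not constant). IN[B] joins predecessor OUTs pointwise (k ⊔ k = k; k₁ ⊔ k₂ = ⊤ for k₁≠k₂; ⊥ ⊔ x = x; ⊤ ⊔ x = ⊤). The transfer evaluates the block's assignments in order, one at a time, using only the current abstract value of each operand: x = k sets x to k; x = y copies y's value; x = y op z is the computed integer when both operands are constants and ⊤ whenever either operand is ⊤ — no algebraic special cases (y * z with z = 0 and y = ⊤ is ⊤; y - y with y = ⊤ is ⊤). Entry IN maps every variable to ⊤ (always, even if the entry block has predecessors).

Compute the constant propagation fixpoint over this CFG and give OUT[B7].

Fixpoint table:
  B0:   IN=(all ⊤)   OUT=(all ⊤)
  B1:   IN=(all ⊤)   OUT=(all ⊤)
  B2:   IN=(all ⊤)   OUT=(all ⊤)
  B3:   IN=(all ⊤)   OUT={c:-2; rest ⊤}
  B4:   IN={c:-2; rest ⊤}   OUT={c:-2; rest ⊤}
  B5:   IN={c:-2; rest ⊤}   OUT={a:-2, b:-2, c:-2; rest ⊤}
  B6:   IN={a:-2, b:-2, c:-2; rest ⊤}   OUT={a:-2, b:-2, c:-2, e:0; rest ⊤}
  B7:   IN={a:-2, b:-2, c:-2, e:0; rest ⊤}   OUT={a:-2, b:-2, c:0, e:-2; rest ⊤}
  B8:   IN=(all ⊤)   OUT={b:-1, d:-2; rest ⊤}

Merge at B7: IN[B7] = OUT[B6] = {a: -2, b: -2, c: -2, d: ⊤, e: 0, f: ⊤}
Applying B7's transfer function to that IN value gives OUT[B7] (row B7 above).

Answer: {a: -2, b: -2, c: 0, d: ⊤, e: -2, f: ⊤}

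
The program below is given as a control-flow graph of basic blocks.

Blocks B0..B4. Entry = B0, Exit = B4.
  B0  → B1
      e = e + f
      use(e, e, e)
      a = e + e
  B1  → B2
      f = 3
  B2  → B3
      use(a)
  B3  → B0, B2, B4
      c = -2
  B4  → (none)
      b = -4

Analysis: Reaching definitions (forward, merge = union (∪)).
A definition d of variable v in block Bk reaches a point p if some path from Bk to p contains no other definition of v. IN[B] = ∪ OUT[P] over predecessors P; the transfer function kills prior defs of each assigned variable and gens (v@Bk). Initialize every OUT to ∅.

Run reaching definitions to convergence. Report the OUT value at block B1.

Per-block solution:
  B0:  IN={a@B0, c@B3, e@B0, f@B1}  OUT={a@B0, c@B3, e@B0, f@B1}
  B1:  IN={a@B0, c@B3, e@B0, f@B1}  OUT={a@B0, c@B3, e@B0, f@B1}
  B2:  IN={a@B0, c@B3, e@B0, f@B1}  OUT={a@B0, c@B3, e@B0, f@B1}
  B3:  IN={a@B0, c@B3, e@B0, f@B1}  OUT={a@B0, c@B3, e@B0, f@B1}
  B4:  IN={a@B0, c@B3, e@B0, f@B1}  OUT={a@B0, b@B4, c@B3, e@B0, f@B1}

Merge at B1: IN[B1] = OUT[B0] = {a@B0, c@B3, e@B0, f@B1}
Applying B1's transfer function to that IN value gives OUT[B1] (row B1 above).

Answer: {a@B0, c@B3, e@B0, f@B1}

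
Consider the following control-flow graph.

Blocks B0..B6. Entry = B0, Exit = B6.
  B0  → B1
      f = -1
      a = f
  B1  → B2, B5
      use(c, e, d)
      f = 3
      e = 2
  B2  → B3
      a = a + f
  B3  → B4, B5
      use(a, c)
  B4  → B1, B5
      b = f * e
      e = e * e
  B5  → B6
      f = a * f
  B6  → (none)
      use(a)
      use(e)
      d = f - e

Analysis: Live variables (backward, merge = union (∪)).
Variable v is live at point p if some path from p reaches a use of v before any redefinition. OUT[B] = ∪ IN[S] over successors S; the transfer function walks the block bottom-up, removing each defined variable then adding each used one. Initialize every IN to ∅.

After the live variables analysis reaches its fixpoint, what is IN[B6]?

Fixpoint table:
  B0: | IN={c, d, e} | OUT={a, c, d, e}
  B1: | IN={a, c, d, e} | OUT={a, c, d, e, f}
  B2: | IN={a, c, d, e, f} | OUT={a, c, d, e, f}
  B3: | IN={a, c, d, e, f} | OUT={a, c, d, e, f}
  B4: | IN={a, c, d, e, f} | OUT={a, c, d, e, f}
  B5: | IN={a, e, f} | OUT={a, e, f}
  B6: | IN={a, e, f} | OUT={}

B6 is the boundary node: OUT[B6] = {}
Applying B6's transfer function to that OUT value gives IN[B6] (row B6 above).

Answer: {a, e, f}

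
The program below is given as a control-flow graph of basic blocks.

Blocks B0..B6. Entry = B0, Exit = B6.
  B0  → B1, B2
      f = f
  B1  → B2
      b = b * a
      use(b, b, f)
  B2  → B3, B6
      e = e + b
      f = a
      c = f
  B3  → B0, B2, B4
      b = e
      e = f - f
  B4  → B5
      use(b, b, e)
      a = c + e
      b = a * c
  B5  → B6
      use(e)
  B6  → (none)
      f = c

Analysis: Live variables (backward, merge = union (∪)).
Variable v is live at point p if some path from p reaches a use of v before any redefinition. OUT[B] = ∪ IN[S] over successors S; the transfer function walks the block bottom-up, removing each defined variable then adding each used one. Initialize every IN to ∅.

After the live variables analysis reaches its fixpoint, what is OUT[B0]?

Answer: {a, b, e, f}

Trace:
Per-block solution:
  B0:   IN={a, b, e, f}   OUT={a, b, e, f}
  B1:   IN={a, b, e, f}   OUT={a, b, e}
  B2:   IN={a, b, e}   OUT={a, c, e, f}
  B3:   IN={a, c, e, f}   OUT={a, b, c, e, f}
  B4:   IN={b, c, e}   OUT={c, e}
  B5:   IN={c, e}   OUT={c}
  B6:   IN={c}   OUT={}

Merge at B0: OUT[B0] = IN[B1] ⊔ IN[B2] = {a, b, e, f}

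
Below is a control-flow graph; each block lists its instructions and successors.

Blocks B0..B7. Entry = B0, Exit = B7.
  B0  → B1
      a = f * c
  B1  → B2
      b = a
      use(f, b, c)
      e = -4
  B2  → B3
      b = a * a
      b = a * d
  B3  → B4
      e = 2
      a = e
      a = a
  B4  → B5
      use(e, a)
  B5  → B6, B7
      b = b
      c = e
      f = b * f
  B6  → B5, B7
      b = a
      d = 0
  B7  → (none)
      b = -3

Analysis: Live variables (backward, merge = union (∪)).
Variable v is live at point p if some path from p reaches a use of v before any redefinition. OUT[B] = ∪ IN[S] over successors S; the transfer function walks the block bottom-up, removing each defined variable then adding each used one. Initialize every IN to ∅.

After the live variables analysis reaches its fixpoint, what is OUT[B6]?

Per-block solution:
  B0:  IN={c, d, f}  OUT={a, c, d, f}
  B1:  IN={a, c, d, f}  OUT={a, d, f}
  B2:  IN={a, d, f}  OUT={b, f}
  B3:  IN={b, f}  OUT={a, b, e, f}
  B4:  IN={a, b, e, f}  OUT={a, b, e, f}
  B5:  IN={a, b, e, f}  OUT={a, e, f}
  B6:  IN={a, e, f}  OUT={a, b, e, f}
  B7:  IN={}  OUT={}

Merge at B6: OUT[B6] = IN[B5] ⊔ IN[B7] = {a, b, e, f}

Answer: {a, b, e, f}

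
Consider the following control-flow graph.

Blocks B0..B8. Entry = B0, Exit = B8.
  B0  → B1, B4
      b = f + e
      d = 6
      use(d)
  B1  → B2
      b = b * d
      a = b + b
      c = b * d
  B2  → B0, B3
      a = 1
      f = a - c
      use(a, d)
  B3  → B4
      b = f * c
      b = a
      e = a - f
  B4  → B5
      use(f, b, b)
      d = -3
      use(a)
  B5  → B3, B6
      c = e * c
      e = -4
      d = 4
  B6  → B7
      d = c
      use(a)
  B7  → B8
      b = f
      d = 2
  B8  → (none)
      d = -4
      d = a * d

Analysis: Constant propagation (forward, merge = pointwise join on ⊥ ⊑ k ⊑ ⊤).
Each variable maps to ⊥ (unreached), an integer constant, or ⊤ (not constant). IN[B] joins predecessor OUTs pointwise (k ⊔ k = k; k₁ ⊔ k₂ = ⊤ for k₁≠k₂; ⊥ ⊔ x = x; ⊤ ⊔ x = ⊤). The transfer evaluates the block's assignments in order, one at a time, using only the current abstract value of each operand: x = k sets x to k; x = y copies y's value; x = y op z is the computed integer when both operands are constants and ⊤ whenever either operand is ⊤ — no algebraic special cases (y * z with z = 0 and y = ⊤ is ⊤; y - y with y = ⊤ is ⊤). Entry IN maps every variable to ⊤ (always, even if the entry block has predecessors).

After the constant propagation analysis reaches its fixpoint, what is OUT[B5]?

Converged values:
  B0:  IN=(all ⊤)  OUT={d:6; rest ⊤}
  B1:  IN={d:6; rest ⊤}  OUT={d:6; rest ⊤}
  B2:  IN={d:6; rest ⊤}  OUT={a:1, d:6; rest ⊤}
  B3:  IN=(all ⊤)  OUT=(all ⊤)
  B4:  IN=(all ⊤)  OUT={d:-3; rest ⊤}
  B5:  IN={d:-3; rest ⊤}  OUT={d:4, e:-4; rest ⊤}
  B6:  IN={d:4, e:-4; rest ⊤}  OUT={e:-4; rest ⊤}
  B7:  IN={e:-4; rest ⊤}  OUT={d:2, e:-4; rest ⊤}
  B8:  IN={d:2, e:-4; rest ⊤}  OUT={e:-4; rest ⊤}

Merge at B5: IN[B5] = OUT[B4] = {a: ⊤, b: ⊤, c: ⊤, d: -3, e: ⊤, f: ⊤}
Applying B5's transfer function to that IN value gives OUT[B5] (row B5 above).

Answer: {a: ⊤, b: ⊤, c: ⊤, d: 4, e: -4, f: ⊤}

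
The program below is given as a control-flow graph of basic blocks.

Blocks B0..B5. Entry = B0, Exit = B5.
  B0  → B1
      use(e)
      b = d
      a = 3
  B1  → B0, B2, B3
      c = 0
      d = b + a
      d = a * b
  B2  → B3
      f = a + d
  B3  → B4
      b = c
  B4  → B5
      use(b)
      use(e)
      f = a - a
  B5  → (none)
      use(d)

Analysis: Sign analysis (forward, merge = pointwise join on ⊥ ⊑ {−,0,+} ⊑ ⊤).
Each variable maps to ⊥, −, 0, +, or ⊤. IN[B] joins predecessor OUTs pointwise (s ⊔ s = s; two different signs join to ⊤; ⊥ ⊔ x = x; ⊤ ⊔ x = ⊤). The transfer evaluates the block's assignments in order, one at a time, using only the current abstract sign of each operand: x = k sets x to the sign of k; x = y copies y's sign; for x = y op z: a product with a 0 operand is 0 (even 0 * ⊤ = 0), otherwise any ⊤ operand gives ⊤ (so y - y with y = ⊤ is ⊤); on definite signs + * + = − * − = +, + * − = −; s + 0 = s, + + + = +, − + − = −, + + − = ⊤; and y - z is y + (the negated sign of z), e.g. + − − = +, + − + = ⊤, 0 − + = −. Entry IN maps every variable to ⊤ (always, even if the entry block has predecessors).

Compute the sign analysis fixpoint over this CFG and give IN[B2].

Fixpoint table:
  B0: | IN=(all ⊤) | OUT={a:+; rest ⊤}
  B1: | IN={a:+; rest ⊤} | OUT={a:+, c:0; rest ⊤}
  B2: | IN={a:+, c:0; rest ⊤} | OUT={a:+, c:0; rest ⊤}
  B3: | IN={a:+, c:0; rest ⊤} | OUT={a:+, b:0, c:0; rest ⊤}
  B4: | IN={a:+, b:0, c:0; rest ⊤} | OUT={a:+, b:0, c:0; rest ⊤}
  B5: | IN={a:+, b:0, c:0; rest ⊤} | OUT={a:+, b:0, c:0; rest ⊤}

Merge at B2: IN[B2] = OUT[B1] = {a: +, b: ⊤, c: 0, d: ⊤, e: ⊤, f: ⊤}

Answer: {a: +, b: ⊤, c: 0, d: ⊤, e: ⊤, f: ⊤}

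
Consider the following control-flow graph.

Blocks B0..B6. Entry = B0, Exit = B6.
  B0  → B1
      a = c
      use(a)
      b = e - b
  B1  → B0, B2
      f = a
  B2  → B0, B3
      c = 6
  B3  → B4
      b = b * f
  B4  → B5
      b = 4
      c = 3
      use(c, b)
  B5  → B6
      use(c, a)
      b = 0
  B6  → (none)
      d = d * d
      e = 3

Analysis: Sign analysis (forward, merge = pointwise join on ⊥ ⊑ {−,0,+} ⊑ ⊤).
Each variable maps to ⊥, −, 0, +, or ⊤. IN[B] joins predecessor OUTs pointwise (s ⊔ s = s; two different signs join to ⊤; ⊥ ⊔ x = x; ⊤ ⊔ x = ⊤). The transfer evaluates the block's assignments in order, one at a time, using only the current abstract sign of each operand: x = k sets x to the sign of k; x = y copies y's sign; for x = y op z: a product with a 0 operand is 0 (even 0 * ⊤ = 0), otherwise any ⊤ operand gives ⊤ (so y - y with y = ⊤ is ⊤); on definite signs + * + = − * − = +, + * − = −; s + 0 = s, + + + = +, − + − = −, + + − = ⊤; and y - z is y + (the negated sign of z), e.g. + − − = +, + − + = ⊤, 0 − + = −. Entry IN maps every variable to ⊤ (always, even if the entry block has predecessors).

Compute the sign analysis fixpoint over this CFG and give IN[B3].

Answer: {a: ⊤, b: ⊤, c: +, d: ⊤, e: ⊤, f: ⊤}

Trace:
Fixpoint table:
  B0:   IN=(all ⊤)   OUT=(all ⊤)
  B1:   IN=(all ⊤)   OUT=(all ⊤)
  B2:   IN=(all ⊤)   OUT={c:+; rest ⊤}
  B3:   IN={c:+; rest ⊤}   OUT={c:+; rest ⊤}
  B4:   IN={c:+; rest ⊤}   OUT={b:+, c:+; rest ⊤}
  B5:   IN={b:+, c:+; rest ⊤}   OUT={b:0, c:+; rest ⊤}
  B6:   IN={b:0, c:+; rest ⊤}   OUT={b:0, c:+, e:+; rest ⊤}

Merge at B3: IN[B3] = OUT[B2] = {a: ⊤, b: ⊤, c: +, d: ⊤, e: ⊤, f: ⊤}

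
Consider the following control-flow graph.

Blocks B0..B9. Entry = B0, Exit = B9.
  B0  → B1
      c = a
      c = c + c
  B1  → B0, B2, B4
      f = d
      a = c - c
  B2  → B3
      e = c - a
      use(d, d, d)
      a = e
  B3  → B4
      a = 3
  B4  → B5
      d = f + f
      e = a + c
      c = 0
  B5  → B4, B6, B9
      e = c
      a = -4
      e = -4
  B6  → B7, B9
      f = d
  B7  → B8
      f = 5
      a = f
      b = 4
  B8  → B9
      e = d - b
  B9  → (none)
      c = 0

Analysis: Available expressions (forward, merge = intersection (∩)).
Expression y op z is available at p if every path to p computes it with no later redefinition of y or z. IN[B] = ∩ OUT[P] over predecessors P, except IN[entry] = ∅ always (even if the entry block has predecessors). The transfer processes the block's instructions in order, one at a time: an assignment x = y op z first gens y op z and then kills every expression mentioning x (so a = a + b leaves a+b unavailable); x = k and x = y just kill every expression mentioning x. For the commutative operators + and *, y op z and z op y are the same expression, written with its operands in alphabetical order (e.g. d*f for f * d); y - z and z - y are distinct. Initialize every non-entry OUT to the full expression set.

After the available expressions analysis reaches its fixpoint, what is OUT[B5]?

Converged values:
  B0: | IN={} | OUT={}
  B1: | IN={} | OUT={c-c}
  B2: | IN={c-c} | OUT={c-c}
  B3: | IN={c-c} | OUT={c-c}
  B4: | IN={} | OUT={f+f}
  B5: | IN={f+f} | OUT={f+f}
  B6: | IN={f+f} | OUT={}
  B7: | IN={} | OUT={}
  B8: | IN={} | OUT={d-b}
  B9: | IN={} | OUT={}

Merge at B5: IN[B5] = OUT[B4] = {f+f}
Applying B5's transfer function to that IN value gives OUT[B5] (row B5 above).

Answer: {f+f}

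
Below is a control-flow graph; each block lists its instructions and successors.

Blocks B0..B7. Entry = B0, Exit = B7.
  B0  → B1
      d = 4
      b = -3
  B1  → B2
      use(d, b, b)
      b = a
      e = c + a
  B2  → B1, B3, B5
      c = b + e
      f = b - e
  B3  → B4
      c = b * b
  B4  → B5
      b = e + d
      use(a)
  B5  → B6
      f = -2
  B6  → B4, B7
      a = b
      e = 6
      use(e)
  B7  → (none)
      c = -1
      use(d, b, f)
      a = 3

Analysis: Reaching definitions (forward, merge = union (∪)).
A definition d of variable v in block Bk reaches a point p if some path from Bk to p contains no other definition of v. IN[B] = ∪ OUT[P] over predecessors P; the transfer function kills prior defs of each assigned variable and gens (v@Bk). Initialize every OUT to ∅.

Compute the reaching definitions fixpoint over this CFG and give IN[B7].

Answer: {a@B6, b@B1, b@B4, c@B2, c@B3, d@B0, e@B6, f@B5}

Derivation:
Converged values:
  B0:   IN={}   OUT={b@B0, d@B0}
  B1:   IN={b@B0, b@B1, c@B2, d@B0, e@B1, f@B2}   OUT={b@B1, c@B2, d@B0, e@B1, f@B2}
  B2:   IN={b@B1, c@B2, d@B0, e@B1, f@B2}   OUT={b@B1, c@B2, d@B0, e@B1, f@B2}
  B3:   IN={b@B1, c@B2, d@B0, e@B1, f@B2}   OUT={b@B1, c@B3, d@B0, e@B1, f@B2}
  B4:   IN={a@B6, b@B1, b@B4, c@B2, c@B3, d@B0, e@B1, e@B6, f@B2, f@B5}   OUT={a@B6, b@B4, c@B2, c@B3, d@B0, e@B1, e@B6, f@B2, f@B5}
  B5:   IN={a@B6, b@B1, b@B4, c@B2, c@B3, d@B0, e@B1, e@B6, f@B2, f@B5}   OUT={a@B6, b@B1, b@B4, c@B2, c@B3, d@B0, e@B1, e@B6, f@B5}
  B6:   IN={a@B6, b@B1, b@B4, c@B2, c@B3, d@B0, e@B1, e@B6, f@B5}   OUT={a@B6, b@B1, b@B4, c@B2, c@B3, d@B0, e@B6, f@B5}
  B7:   IN={a@B6, b@B1, b@B4, c@B2, c@B3, d@B0, e@B6, f@B5}   OUT={a@B7, b@B1, b@B4, c@B7, d@B0, e@B6, f@B5}

Merge at B7: IN[B7] = OUT[B6] = {a@B6, b@B1, b@B4, c@B2, c@B3, d@B0, e@B6, f@B5}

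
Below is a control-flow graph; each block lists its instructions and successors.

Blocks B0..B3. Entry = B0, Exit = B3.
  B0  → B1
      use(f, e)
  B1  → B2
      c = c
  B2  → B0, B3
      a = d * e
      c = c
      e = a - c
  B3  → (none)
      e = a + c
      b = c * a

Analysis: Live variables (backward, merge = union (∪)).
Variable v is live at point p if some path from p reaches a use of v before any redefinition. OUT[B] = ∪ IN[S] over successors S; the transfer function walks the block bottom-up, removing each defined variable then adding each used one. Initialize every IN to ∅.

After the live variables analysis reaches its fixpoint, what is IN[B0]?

Answer: {c, d, e, f}

Trace:
Fixpoint table:
  B0: | IN={c, d, e, f} | OUT={c, d, e, f}
  B1: | IN={c, d, e, f} | OUT={c, d, e, f}
  B2: | IN={c, d, e, f} | OUT={a, c, d, e, f}
  B3: | IN={a, c} | OUT={}

Merge at B0: OUT[B0] = IN[B1] = {c, d, e, f}
Applying B0's transfer function to that OUT value gives IN[B0] (row B0 above).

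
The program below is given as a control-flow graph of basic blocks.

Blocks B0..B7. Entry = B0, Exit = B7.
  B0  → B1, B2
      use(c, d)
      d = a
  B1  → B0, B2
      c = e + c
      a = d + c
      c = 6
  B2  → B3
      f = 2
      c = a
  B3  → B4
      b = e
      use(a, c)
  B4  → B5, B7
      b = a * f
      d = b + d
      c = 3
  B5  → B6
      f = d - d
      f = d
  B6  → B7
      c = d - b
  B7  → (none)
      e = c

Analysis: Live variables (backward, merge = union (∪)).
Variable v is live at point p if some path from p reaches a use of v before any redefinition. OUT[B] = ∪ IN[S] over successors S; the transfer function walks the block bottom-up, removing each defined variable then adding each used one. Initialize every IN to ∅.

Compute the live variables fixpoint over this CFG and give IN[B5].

Answer: {b, d}

Trace:
Per-block solution:
  B0: | IN={a, c, d, e} | OUT={a, c, d, e}
  B1: | IN={c, d, e} | OUT={a, c, d, e}
  B2: | IN={a, d, e} | OUT={a, c, d, e, f}
  B3: | IN={a, c, d, e, f} | OUT={a, d, f}
  B4: | IN={a, d, f} | OUT={b, c, d}
  B5: | IN={b, d} | OUT={b, d}
  B6: | IN={b, d} | OUT={c}
  B7: | IN={c} | OUT={}

Merge at B5: OUT[B5] = IN[B6] = {b, d}
Applying B5's transfer function to that OUT value gives IN[B5] (row B5 above).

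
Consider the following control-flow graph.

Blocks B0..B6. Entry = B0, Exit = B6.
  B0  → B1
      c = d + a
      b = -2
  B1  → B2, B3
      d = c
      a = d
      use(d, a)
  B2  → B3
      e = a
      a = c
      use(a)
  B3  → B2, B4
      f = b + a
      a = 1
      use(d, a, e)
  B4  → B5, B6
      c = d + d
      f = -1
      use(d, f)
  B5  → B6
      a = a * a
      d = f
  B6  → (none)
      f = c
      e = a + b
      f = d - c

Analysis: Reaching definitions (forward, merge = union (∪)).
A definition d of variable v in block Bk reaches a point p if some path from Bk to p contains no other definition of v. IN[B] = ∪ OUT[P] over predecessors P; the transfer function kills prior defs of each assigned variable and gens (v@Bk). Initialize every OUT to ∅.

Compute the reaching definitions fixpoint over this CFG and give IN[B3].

Per-block solution:
  B0: | IN={} | OUT={b@B0, c@B0}
  B1: | IN={b@B0, c@B0} | OUT={a@B1, b@B0, c@B0, d@B1}
  B2: | IN={a@B1, a@B3, b@B0, c@B0, d@B1, e@B2, f@B3} | OUT={a@B2, b@B0, c@B0, d@B1, e@B2, f@B3}
  B3: | IN={a@B1, a@B2, b@B0, c@B0, d@B1, e@B2, f@B3} | OUT={a@B3, b@B0, c@B0, d@B1, e@B2, f@B3}
  B4: | IN={a@B3, b@B0, c@B0, d@B1, e@B2, f@B3} | OUT={a@B3, b@B0, c@B4, d@B1, e@B2, f@B4}
  B5: | IN={a@B3, b@B0, c@B4, d@B1, e@B2, f@B4} | OUT={a@B5, b@B0, c@B4, d@B5, e@B2, f@B4}
  B6: | IN={a@B3, a@B5, b@B0, c@B4, d@B1, d@B5, e@B2, f@B4} | OUT={a@B3, a@B5, b@B0, c@B4, d@B1, d@B5, e@B6, f@B6}

Merge at B3: IN[B3] = OUT[B1] ⊔ OUT[B2] = {a@B1, a@B2, b@B0, c@B0, d@B1, e@B2, f@B3}

Answer: {a@B1, a@B2, b@B0, c@B0, d@B1, e@B2, f@B3}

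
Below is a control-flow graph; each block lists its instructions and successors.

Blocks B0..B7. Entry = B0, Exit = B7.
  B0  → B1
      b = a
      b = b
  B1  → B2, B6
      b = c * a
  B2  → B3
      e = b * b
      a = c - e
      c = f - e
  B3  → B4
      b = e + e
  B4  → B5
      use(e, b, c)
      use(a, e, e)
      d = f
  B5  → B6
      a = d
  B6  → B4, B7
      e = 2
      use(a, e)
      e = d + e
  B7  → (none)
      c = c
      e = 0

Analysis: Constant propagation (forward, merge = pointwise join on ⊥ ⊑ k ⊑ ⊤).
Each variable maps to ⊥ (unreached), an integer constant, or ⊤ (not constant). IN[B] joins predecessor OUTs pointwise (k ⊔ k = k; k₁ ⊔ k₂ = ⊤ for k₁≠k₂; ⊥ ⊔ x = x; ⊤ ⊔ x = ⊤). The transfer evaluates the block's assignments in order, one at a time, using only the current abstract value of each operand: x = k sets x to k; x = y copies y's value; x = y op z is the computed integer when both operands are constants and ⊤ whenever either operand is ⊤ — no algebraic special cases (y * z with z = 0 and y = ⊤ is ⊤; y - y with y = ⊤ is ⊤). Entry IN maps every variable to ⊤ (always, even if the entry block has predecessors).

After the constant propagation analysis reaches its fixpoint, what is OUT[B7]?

Fixpoint table:
  B0:   IN=(all ⊤)   OUT=(all ⊤)
  B1:   IN=(all ⊤)   OUT=(all ⊤)
  B2:   IN=(all ⊤)   OUT=(all ⊤)
  B3:   IN=(all ⊤)   OUT=(all ⊤)
  B4:   IN=(all ⊤)   OUT=(all ⊤)
  B5:   IN=(all ⊤)   OUT=(all ⊤)
  B6:   IN=(all ⊤)   OUT=(all ⊤)
  B7:   IN=(all ⊤)   OUT={e:0; rest ⊤}

Merge at B7: IN[B7] = OUT[B6] = {a: ⊤, b: ⊤, c: ⊤, d: ⊤, e: ⊤, f: ⊤}
Applying B7's transfer function to that IN value gives OUT[B7] (row B7 above).

Answer: {a: ⊤, b: ⊤, c: ⊤, d: ⊤, e: 0, f: ⊤}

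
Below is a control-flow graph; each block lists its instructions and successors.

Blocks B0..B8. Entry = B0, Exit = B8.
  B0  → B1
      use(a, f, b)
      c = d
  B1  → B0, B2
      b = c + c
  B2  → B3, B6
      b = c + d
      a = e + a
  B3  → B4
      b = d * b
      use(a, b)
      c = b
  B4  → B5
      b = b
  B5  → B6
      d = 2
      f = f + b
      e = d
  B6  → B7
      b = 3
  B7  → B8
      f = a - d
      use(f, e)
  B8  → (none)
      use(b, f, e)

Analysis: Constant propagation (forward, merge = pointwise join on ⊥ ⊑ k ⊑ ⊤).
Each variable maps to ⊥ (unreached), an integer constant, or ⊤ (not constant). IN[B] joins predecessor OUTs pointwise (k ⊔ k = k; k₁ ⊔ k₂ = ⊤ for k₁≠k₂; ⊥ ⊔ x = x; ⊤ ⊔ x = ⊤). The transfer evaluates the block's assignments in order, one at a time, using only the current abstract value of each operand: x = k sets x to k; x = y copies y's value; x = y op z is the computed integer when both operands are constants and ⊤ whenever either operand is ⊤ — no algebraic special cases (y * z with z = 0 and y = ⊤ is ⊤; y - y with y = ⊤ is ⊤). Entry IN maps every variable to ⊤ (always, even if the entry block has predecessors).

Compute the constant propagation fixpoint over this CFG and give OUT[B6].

Fixpoint table:
  B0:   IN=(all ⊤)   OUT=(all ⊤)
  B1:   IN=(all ⊤)   OUT=(all ⊤)
  B2:   IN=(all ⊤)   OUT=(all ⊤)
  B3:   IN=(all ⊤)   OUT=(all ⊤)
  B4:   IN=(all ⊤)   OUT=(all ⊤)
  B5:   IN=(all ⊤)   OUT={d:2, e:2; rest ⊤}
  B6:   IN=(all ⊤)   OUT={b:3; rest ⊤}
  B7:   IN={b:3; rest ⊤}   OUT={b:3; rest ⊤}
  B8:   IN={b:3; rest ⊤}   OUT={b:3; rest ⊤}

Merge at B6: IN[B6] = OUT[B2] ⊔ OUT[B5] = {a: ⊤, b: ⊤, c: ⊤, d: ⊤, e: ⊤, f: ⊤}
Applying B6's transfer function to that IN value gives OUT[B6] (row B6 above).

Answer: {a: ⊤, b: 3, c: ⊤, d: ⊤, e: ⊤, f: ⊤}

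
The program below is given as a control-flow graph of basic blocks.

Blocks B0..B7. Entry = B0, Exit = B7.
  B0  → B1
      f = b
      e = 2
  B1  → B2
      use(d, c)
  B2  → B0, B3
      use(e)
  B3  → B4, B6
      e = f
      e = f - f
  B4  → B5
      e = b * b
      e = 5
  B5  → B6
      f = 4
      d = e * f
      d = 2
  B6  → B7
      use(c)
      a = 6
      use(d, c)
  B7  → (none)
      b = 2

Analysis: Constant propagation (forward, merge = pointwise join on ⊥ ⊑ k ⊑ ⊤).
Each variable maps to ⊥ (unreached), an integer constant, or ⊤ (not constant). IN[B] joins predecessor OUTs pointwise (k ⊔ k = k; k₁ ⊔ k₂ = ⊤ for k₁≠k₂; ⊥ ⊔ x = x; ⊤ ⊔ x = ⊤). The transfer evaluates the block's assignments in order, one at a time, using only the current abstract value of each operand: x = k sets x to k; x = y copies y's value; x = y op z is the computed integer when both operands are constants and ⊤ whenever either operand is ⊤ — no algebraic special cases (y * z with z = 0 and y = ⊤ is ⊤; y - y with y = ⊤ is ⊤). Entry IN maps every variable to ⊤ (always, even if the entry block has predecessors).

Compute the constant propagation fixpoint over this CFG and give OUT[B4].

Fixpoint table:
  B0: | IN=(all ⊤) | OUT={e:2; rest ⊤}
  B1: | IN={e:2; rest ⊤} | OUT={e:2; rest ⊤}
  B2: | IN={e:2; rest ⊤} | OUT={e:2; rest ⊤}
  B3: | IN={e:2; rest ⊤} | OUT=(all ⊤)
  B4: | IN=(all ⊤) | OUT={e:5; rest ⊤}
  B5: | IN={e:5; rest ⊤} | OUT={d:2, e:5, f:4; rest ⊤}
  B6: | IN=(all ⊤) | OUT={a:6; rest ⊤}
  B7: | IN={a:6; rest ⊤} | OUT={a:6, b:2; rest ⊤}

Merge at B4: IN[B4] = OUT[B3] = {a: ⊤, b: ⊤, c: ⊤, d: ⊤, e: ⊤, f: ⊤}
Applying B4's transfer function to that IN value gives OUT[B4] (row B4 above).

Answer: {a: ⊤, b: ⊤, c: ⊤, d: ⊤, e: 5, f: ⊤}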